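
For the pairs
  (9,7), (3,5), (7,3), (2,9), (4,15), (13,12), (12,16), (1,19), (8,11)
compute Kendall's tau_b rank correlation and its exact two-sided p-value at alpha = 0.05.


Step 1: Enumerate the 36 unordered pairs (i,j) with i<j and classify each by sign(x_j-x_i) * sign(y_j-y_i).
  (1,2):dx=-6,dy=-2->C; (1,3):dx=-2,dy=-4->C; (1,4):dx=-7,dy=+2->D; (1,5):dx=-5,dy=+8->D
  (1,6):dx=+4,dy=+5->C; (1,7):dx=+3,dy=+9->C; (1,8):dx=-8,dy=+12->D; (1,9):dx=-1,dy=+4->D
  (2,3):dx=+4,dy=-2->D; (2,4):dx=-1,dy=+4->D; (2,5):dx=+1,dy=+10->C; (2,6):dx=+10,dy=+7->C
  (2,7):dx=+9,dy=+11->C; (2,8):dx=-2,dy=+14->D; (2,9):dx=+5,dy=+6->C; (3,4):dx=-5,dy=+6->D
  (3,5):dx=-3,dy=+12->D; (3,6):dx=+6,dy=+9->C; (3,7):dx=+5,dy=+13->C; (3,8):dx=-6,dy=+16->D
  (3,9):dx=+1,dy=+8->C; (4,5):dx=+2,dy=+6->C; (4,6):dx=+11,dy=+3->C; (4,7):dx=+10,dy=+7->C
  (4,8):dx=-1,dy=+10->D; (4,9):dx=+6,dy=+2->C; (5,6):dx=+9,dy=-3->D; (5,7):dx=+8,dy=+1->C
  (5,8):dx=-3,dy=+4->D; (5,9):dx=+4,dy=-4->D; (6,7):dx=-1,dy=+4->D; (6,8):dx=-12,dy=+7->D
  (6,9):dx=-5,dy=-1->C; (7,8):dx=-11,dy=+3->D; (7,9):dx=-4,dy=-5->C; (8,9):dx=+7,dy=-8->D
Step 2: C = 18, D = 18, total pairs = 36.
Step 3: tau = (C - D)/(n(n-1)/2) = (18 - 18)/36 = 0.000000.
Step 4: Exact two-sided p-value (enumerate n! = 362880 permutations of y under H0): p = 1.000000.
Step 5: alpha = 0.05. fail to reject H0.

tau_b = 0.0000 (C=18, D=18), p = 1.000000, fail to reject H0.


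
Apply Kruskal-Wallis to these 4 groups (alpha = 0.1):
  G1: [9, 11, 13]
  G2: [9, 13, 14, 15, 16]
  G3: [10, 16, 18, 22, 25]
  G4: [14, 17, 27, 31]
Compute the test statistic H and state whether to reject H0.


Step 1: Combine all N = 17 observations and assign midranks.
sorted (value, group, rank): (9,G1,1.5), (9,G2,1.5), (10,G3,3), (11,G1,4), (13,G1,5.5), (13,G2,5.5), (14,G2,7.5), (14,G4,7.5), (15,G2,9), (16,G2,10.5), (16,G3,10.5), (17,G4,12), (18,G3,13), (22,G3,14), (25,G3,15), (27,G4,16), (31,G4,17)
Step 2: Sum ranks within each group.
R_1 = 11 (n_1 = 3)
R_2 = 34 (n_2 = 5)
R_3 = 55.5 (n_3 = 5)
R_4 = 52.5 (n_4 = 4)
Step 3: H = 12/(N(N+1)) * sum(R_i^2/n_i) - 3(N+1)
     = 12/(17*18) * (11^2/3 + 34^2/5 + 55.5^2/5 + 52.5^2/4) - 3*18
     = 0.039216 * 1576.65 - 54
     = 7.829248.
Step 4: Ties present; correction factor C = 1 - 24/(17^3 - 17) = 0.995098. Corrected H = 7.829248 / 0.995098 = 7.867816.
Step 5: Under H0, H ~ chi^2(3); p-value = 0.048824.
Step 6: alpha = 0.1. reject H0.

H = 7.8678, df = 3, p = 0.048824, reject H0.


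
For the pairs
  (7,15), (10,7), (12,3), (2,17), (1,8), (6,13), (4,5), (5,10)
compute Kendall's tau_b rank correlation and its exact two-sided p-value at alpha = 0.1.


Step 1: Enumerate the 28 unordered pairs (i,j) with i<j and classify each by sign(x_j-x_i) * sign(y_j-y_i).
  (1,2):dx=+3,dy=-8->D; (1,3):dx=+5,dy=-12->D; (1,4):dx=-5,dy=+2->D; (1,5):dx=-6,dy=-7->C
  (1,6):dx=-1,dy=-2->C; (1,7):dx=-3,dy=-10->C; (1,8):dx=-2,dy=-5->C; (2,3):dx=+2,dy=-4->D
  (2,4):dx=-8,dy=+10->D; (2,5):dx=-9,dy=+1->D; (2,6):dx=-4,dy=+6->D; (2,7):dx=-6,dy=-2->C
  (2,8):dx=-5,dy=+3->D; (3,4):dx=-10,dy=+14->D; (3,5):dx=-11,dy=+5->D; (3,6):dx=-6,dy=+10->D
  (3,7):dx=-8,dy=+2->D; (3,8):dx=-7,dy=+7->D; (4,5):dx=-1,dy=-9->C; (4,6):dx=+4,dy=-4->D
  (4,7):dx=+2,dy=-12->D; (4,8):dx=+3,dy=-7->D; (5,6):dx=+5,dy=+5->C; (5,7):dx=+3,dy=-3->D
  (5,8):dx=+4,dy=+2->C; (6,7):dx=-2,dy=-8->C; (6,8):dx=-1,dy=-3->C; (7,8):dx=+1,dy=+5->C
Step 2: C = 11, D = 17, total pairs = 28.
Step 3: tau = (C - D)/(n(n-1)/2) = (11 - 17)/28 = -0.214286.
Step 4: Exact two-sided p-value (enumerate n! = 40320 permutations of y under H0): p = 0.548413.
Step 5: alpha = 0.1. fail to reject H0.

tau_b = -0.2143 (C=11, D=17), p = 0.548413, fail to reject H0.


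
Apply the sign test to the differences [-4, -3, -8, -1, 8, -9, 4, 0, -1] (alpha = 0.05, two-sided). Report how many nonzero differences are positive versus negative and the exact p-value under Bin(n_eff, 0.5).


Step 1: Discard zero differences. Original n = 9; n_eff = number of nonzero differences = 8.
Nonzero differences (with sign): -4, -3, -8, -1, +8, -9, +4, -1
Step 2: Count signs: positive = 2, negative = 6.
Step 3: Under H0: P(positive) = 0.5, so the number of positives S ~ Bin(8, 0.5).
Step 4: Two-sided exact p-value = sum of Bin(8,0.5) probabilities at or below the observed probability = 0.289062.
Step 5: alpha = 0.05. fail to reject H0.

n_eff = 8, pos = 2, neg = 6, p = 0.289062, fail to reject H0.


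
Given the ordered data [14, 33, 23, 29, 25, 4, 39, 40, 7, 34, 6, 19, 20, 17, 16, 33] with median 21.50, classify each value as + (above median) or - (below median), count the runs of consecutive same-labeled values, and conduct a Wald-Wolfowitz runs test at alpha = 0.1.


Step 1: Compute median = 21.50; label A = above, B = below.
Labels in order: BAAAABAABABBBBBA  (n_A = 8, n_B = 8)
Step 2: Count runs R = 8.
Step 3: Under H0 (random ordering), E[R] = 2*n_A*n_B/(n_A+n_B) + 1 = 2*8*8/16 + 1 = 9.0000.
        Var[R] = 2*n_A*n_B*(2*n_A*n_B - n_A - n_B) / ((n_A+n_B)^2 * (n_A+n_B-1)) = 14336/3840 = 3.7333.
        SD[R] = 1.9322.
Step 4: Continuity-corrected z = (R + 0.5 - E[R]) / SD[R] = (8 + 0.5 - 9.0000) / 1.9322 = -0.2588.
Step 5: Two-sided p-value via normal approximation = 2*(1 - Phi(|z|)) = 0.795809.
Step 6: alpha = 0.1. fail to reject H0.

R = 8, z = -0.2588, p = 0.795809, fail to reject H0.


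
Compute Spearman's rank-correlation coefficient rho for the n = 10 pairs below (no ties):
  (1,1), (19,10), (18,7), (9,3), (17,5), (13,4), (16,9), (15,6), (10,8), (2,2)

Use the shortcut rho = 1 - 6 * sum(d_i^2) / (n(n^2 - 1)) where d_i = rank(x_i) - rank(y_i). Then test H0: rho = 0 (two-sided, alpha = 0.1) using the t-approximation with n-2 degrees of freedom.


Step 1: Rank x and y separately (midranks; no ties here).
rank(x): 1->1, 19->10, 18->9, 9->3, 17->8, 13->5, 16->7, 15->6, 10->4, 2->2
rank(y): 1->1, 10->10, 7->7, 3->3, 5->5, 4->4, 9->9, 6->6, 8->8, 2->2
Step 2: d_i = R_x(i) - R_y(i); compute d_i^2.
  (1-1)^2=0, (10-10)^2=0, (9-7)^2=4, (3-3)^2=0, (8-5)^2=9, (5-4)^2=1, (7-9)^2=4, (6-6)^2=0, (4-8)^2=16, (2-2)^2=0
sum(d^2) = 34.
Step 3: rho = 1 - 6*34 / (10*(10^2 - 1)) = 1 - 204/990 = 0.793939.
Step 4: Under H0, t = rho * sqrt((n-2)/(1-rho^2)) = 3.6934 ~ t(8).
Step 5: Two-sided p-value from the t-distribution with 8 df = 0.006100.
Step 6: alpha = 0.1. reject H0.

rho = 0.7939, p = 0.006100, reject H0 at alpha = 0.1.


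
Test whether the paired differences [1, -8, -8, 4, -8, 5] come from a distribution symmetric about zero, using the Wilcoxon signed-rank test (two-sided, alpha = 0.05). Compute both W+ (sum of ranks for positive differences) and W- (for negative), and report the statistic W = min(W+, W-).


Step 1: Drop any zero differences (none here) and take |d_i|.
|d| = [1, 8, 8, 4, 8, 5]
Step 2: Midrank |d_i| (ties get averaged ranks).
ranks: |1|->1, |8|->5, |8|->5, |4|->2, |8|->5, |5|->3
Step 3: Attach original signs; sum ranks with positive sign and with negative sign.
W+ = 1 + 2 + 3 = 6
W- = 5 + 5 + 5 = 15
(Check: W+ + W- = 21 should equal n(n+1)/2 = 21.)
Step 4: Test statistic W = min(W+, W-) = 6.
Step 5: Ties in |d|, so use the tie-corrected normal approximation.
        E[W] = n(n+1)/4 = 6*7/4 = 10.5.
        Tie groups: |d|=8 (t=3); sum(t^3 - t) = 24.
        Var[W] = n(n+1)(2n+1)/24 - sum(t^3-t)/48 = 546/24 - 24/48 = 22.25.
        z = (W - E[W]) / sqrt(Var[W]) = (6 - 10.5) / 4.7170 = -0.9540.
        Two-sided p = 2*Phi(z) = 0.340085.
Step 6: alpha = 0.05. fail to reject H0.

W+ = 6, W- = 15, W = min = 6, p = 0.340085, fail to reject H0.


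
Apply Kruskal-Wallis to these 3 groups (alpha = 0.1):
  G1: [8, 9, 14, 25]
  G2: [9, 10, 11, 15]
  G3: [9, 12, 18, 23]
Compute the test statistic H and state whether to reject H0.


Step 1: Combine all N = 12 observations and assign midranks.
sorted (value, group, rank): (8,G1,1), (9,G1,3), (9,G2,3), (9,G3,3), (10,G2,5), (11,G2,6), (12,G3,7), (14,G1,8), (15,G2,9), (18,G3,10), (23,G3,11), (25,G1,12)
Step 2: Sum ranks within each group.
R_1 = 24 (n_1 = 4)
R_2 = 23 (n_2 = 4)
R_3 = 31 (n_3 = 4)
Step 3: H = 12/(N(N+1)) * sum(R_i^2/n_i) - 3(N+1)
     = 12/(12*13) * (24^2/4 + 23^2/4 + 31^2/4) - 3*13
     = 0.076923 * 516.5 - 39
     = 0.730769.
Step 4: Ties present; correction factor C = 1 - 24/(12^3 - 12) = 0.986014. Corrected H = 0.730769 / 0.986014 = 0.741135.
Step 5: Under H0, H ~ chi^2(2); p-value = 0.690343.
Step 6: alpha = 0.1. fail to reject H0.

H = 0.7411, df = 2, p = 0.690343, fail to reject H0.


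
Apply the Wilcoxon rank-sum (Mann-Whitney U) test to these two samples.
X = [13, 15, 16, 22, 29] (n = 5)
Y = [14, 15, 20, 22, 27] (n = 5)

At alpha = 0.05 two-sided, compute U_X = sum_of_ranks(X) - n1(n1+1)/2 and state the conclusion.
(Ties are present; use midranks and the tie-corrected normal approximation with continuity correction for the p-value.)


Step 1: Combine and sort all 10 observations; assign midranks.
sorted (value, group): (13,X), (14,Y), (15,X), (15,Y), (16,X), (20,Y), (22,X), (22,Y), (27,Y), (29,X)
ranks: 13->1, 14->2, 15->3.5, 15->3.5, 16->5, 20->6, 22->7.5, 22->7.5, 27->9, 29->10
Step 2: Rank sum for X: R1 = 1 + 3.5 + 5 + 7.5 + 10 = 27.
Step 3: U_X = R1 - n1(n1+1)/2 = 27 - 5*6/2 = 27 - 15 = 12.
       U_Y = n1*n2 - U_X = 25 - 12 = 13.
Step 4: Ties are present, so use the tie-corrected normal approximation (with continuity correction) for the p-value.
Step 5: p-value = 1.000000; compare to alpha = 0.05. fail to reject H0.

U_X = 12, p = 1.000000, fail to reject H0 at alpha = 0.05.


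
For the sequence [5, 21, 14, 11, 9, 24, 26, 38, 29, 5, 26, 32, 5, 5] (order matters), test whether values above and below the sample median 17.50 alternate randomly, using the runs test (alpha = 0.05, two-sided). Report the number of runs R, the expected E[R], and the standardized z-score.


Step 1: Compute median = 17.50; label A = above, B = below.
Labels in order: BABBBAAAABAABB  (n_A = 7, n_B = 7)
Step 2: Count runs R = 7.
Step 3: Under H0 (random ordering), E[R] = 2*n_A*n_B/(n_A+n_B) + 1 = 2*7*7/14 + 1 = 8.0000.
        Var[R] = 2*n_A*n_B*(2*n_A*n_B - n_A - n_B) / ((n_A+n_B)^2 * (n_A+n_B-1)) = 8232/2548 = 3.2308.
        SD[R] = 1.7974.
Step 4: Continuity-corrected z = (R + 0.5 - E[R]) / SD[R] = (7 + 0.5 - 8.0000) / 1.7974 = -0.2782.
Step 5: Two-sided p-value via normal approximation = 2*(1 - Phi(|z|)) = 0.780879.
Step 6: alpha = 0.05. fail to reject H0.

R = 7, z = -0.2782, p = 0.780879, fail to reject H0.


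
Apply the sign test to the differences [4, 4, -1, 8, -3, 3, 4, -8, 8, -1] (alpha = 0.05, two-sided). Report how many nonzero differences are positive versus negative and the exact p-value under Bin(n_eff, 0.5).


Step 1: Discard zero differences. Original n = 10; n_eff = number of nonzero differences = 10.
Nonzero differences (with sign): +4, +4, -1, +8, -3, +3, +4, -8, +8, -1
Step 2: Count signs: positive = 6, negative = 4.
Step 3: Under H0: P(positive) = 0.5, so the number of positives S ~ Bin(10, 0.5).
Step 4: Two-sided exact p-value = sum of Bin(10,0.5) probabilities at or below the observed probability = 0.753906.
Step 5: alpha = 0.05. fail to reject H0.

n_eff = 10, pos = 6, neg = 4, p = 0.753906, fail to reject H0.


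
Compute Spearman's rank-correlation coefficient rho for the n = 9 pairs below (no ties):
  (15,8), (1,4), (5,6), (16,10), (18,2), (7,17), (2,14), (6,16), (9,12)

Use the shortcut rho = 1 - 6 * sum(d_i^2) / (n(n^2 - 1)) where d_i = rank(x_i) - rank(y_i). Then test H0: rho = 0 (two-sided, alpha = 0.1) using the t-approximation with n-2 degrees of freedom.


Step 1: Rank x and y separately (midranks; no ties here).
rank(x): 15->7, 1->1, 5->3, 16->8, 18->9, 7->5, 2->2, 6->4, 9->6
rank(y): 8->4, 4->2, 6->3, 10->5, 2->1, 17->9, 14->7, 16->8, 12->6
Step 2: d_i = R_x(i) - R_y(i); compute d_i^2.
  (7-4)^2=9, (1-2)^2=1, (3-3)^2=0, (8-5)^2=9, (9-1)^2=64, (5-9)^2=16, (2-7)^2=25, (4-8)^2=16, (6-6)^2=0
sum(d^2) = 140.
Step 3: rho = 1 - 6*140 / (9*(9^2 - 1)) = 1 - 840/720 = -0.166667.
Step 4: Under H0, t = rho * sqrt((n-2)/(1-rho^2)) = -0.4472 ~ t(7).
Step 5: Two-sided p-value from the t-distribution with 7 df = 0.668231.
Step 6: alpha = 0.1. fail to reject H0.

rho = -0.1667, p = 0.668231, fail to reject H0 at alpha = 0.1.


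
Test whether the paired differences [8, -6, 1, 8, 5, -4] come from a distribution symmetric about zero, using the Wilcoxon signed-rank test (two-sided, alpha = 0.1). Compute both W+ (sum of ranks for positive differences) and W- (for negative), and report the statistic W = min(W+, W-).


Step 1: Drop any zero differences (none here) and take |d_i|.
|d| = [8, 6, 1, 8, 5, 4]
Step 2: Midrank |d_i| (ties get averaged ranks).
ranks: |8|->5.5, |6|->4, |1|->1, |8|->5.5, |5|->3, |4|->2
Step 3: Attach original signs; sum ranks with positive sign and with negative sign.
W+ = 5.5 + 1 + 5.5 + 3 = 15
W- = 4 + 2 = 6
(Check: W+ + W- = 21 should equal n(n+1)/2 = 21.)
Step 4: Test statistic W = min(W+, W-) = 6.
Step 5: Ties in |d|, so use the tie-corrected normal approximation.
        E[W] = n(n+1)/4 = 6*7/4 = 10.5.
        Tie groups: |d|=8 (t=2); sum(t^3 - t) = 6.
        Var[W] = n(n+1)(2n+1)/24 - sum(t^3-t)/48 = 546/24 - 6/48 = 22.625.
        z = (W - E[W]) / sqrt(Var[W]) = (6 - 10.5) / 4.7566 = -0.9461.
        Two-sided p = 2*Phi(z) = 0.344118.
Step 6: alpha = 0.1. fail to reject H0.

W+ = 15, W- = 6, W = min = 6, p = 0.344118, fail to reject H0.


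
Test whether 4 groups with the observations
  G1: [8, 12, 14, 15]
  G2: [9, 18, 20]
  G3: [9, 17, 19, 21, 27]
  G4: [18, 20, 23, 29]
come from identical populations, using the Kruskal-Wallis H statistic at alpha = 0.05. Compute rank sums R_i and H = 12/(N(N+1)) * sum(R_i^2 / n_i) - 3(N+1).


Step 1: Combine all N = 16 observations and assign midranks.
sorted (value, group, rank): (8,G1,1), (9,G2,2.5), (9,G3,2.5), (12,G1,4), (14,G1,5), (15,G1,6), (17,G3,7), (18,G2,8.5), (18,G4,8.5), (19,G3,10), (20,G2,11.5), (20,G4,11.5), (21,G3,13), (23,G4,14), (27,G3,15), (29,G4,16)
Step 2: Sum ranks within each group.
R_1 = 16 (n_1 = 4)
R_2 = 22.5 (n_2 = 3)
R_3 = 47.5 (n_3 = 5)
R_4 = 50 (n_4 = 4)
Step 3: H = 12/(N(N+1)) * sum(R_i^2/n_i) - 3(N+1)
     = 12/(16*17) * (16^2/4 + 22.5^2/3 + 47.5^2/5 + 50^2/4) - 3*17
     = 0.044118 * 1309 - 51
     = 6.750000.
Step 4: Ties present; correction factor C = 1 - 18/(16^3 - 16) = 0.995588. Corrected H = 6.750000 / 0.995588 = 6.779911.
Step 5: Under H0, H ~ chi^2(3); p-value = 0.079254.
Step 6: alpha = 0.05. fail to reject H0.

H = 6.7799, df = 3, p = 0.079254, fail to reject H0.


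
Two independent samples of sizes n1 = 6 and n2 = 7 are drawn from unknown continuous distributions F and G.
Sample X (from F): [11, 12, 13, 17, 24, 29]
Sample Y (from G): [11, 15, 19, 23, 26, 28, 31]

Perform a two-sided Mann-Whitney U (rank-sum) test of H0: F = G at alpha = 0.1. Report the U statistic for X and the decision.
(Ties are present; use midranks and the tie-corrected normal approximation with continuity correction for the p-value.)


Step 1: Combine and sort all 13 observations; assign midranks.
sorted (value, group): (11,X), (11,Y), (12,X), (13,X), (15,Y), (17,X), (19,Y), (23,Y), (24,X), (26,Y), (28,Y), (29,X), (31,Y)
ranks: 11->1.5, 11->1.5, 12->3, 13->4, 15->5, 17->6, 19->7, 23->8, 24->9, 26->10, 28->11, 29->12, 31->13
Step 2: Rank sum for X: R1 = 1.5 + 3 + 4 + 6 + 9 + 12 = 35.5.
Step 3: U_X = R1 - n1(n1+1)/2 = 35.5 - 6*7/2 = 35.5 - 21 = 14.5.
       U_Y = n1*n2 - U_X = 42 - 14.5 = 27.5.
Step 4: Ties are present, so use the tie-corrected normal approximation (with continuity correction) for the p-value.
Step 5: p-value = 0.390714; compare to alpha = 0.1. fail to reject H0.

U_X = 14.5, p = 0.390714, fail to reject H0 at alpha = 0.1.


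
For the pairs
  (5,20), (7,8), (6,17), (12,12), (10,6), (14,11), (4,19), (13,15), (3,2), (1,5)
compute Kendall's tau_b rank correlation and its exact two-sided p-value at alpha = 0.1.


Step 1: Enumerate the 45 unordered pairs (i,j) with i<j and classify each by sign(x_j-x_i) * sign(y_j-y_i).
  (1,2):dx=+2,dy=-12->D; (1,3):dx=+1,dy=-3->D; (1,4):dx=+7,dy=-8->D; (1,5):dx=+5,dy=-14->D
  (1,6):dx=+9,dy=-9->D; (1,7):dx=-1,dy=-1->C; (1,8):dx=+8,dy=-5->D; (1,9):dx=-2,dy=-18->C
  (1,10):dx=-4,dy=-15->C; (2,3):dx=-1,dy=+9->D; (2,4):dx=+5,dy=+4->C; (2,5):dx=+3,dy=-2->D
  (2,6):dx=+7,dy=+3->C; (2,7):dx=-3,dy=+11->D; (2,8):dx=+6,dy=+7->C; (2,9):dx=-4,dy=-6->C
  (2,10):dx=-6,dy=-3->C; (3,4):dx=+6,dy=-5->D; (3,5):dx=+4,dy=-11->D; (3,6):dx=+8,dy=-6->D
  (3,7):dx=-2,dy=+2->D; (3,8):dx=+7,dy=-2->D; (3,9):dx=-3,dy=-15->C; (3,10):dx=-5,dy=-12->C
  (4,5):dx=-2,dy=-6->C; (4,6):dx=+2,dy=-1->D; (4,7):dx=-8,dy=+7->D; (4,8):dx=+1,dy=+3->C
  (4,9):dx=-9,dy=-10->C; (4,10):dx=-11,dy=-7->C; (5,6):dx=+4,dy=+5->C; (5,7):dx=-6,dy=+13->D
  (5,8):dx=+3,dy=+9->C; (5,9):dx=-7,dy=-4->C; (5,10):dx=-9,dy=-1->C; (6,7):dx=-10,dy=+8->D
  (6,8):dx=-1,dy=+4->D; (6,9):dx=-11,dy=-9->C; (6,10):dx=-13,dy=-6->C; (7,8):dx=+9,dy=-4->D
  (7,9):dx=-1,dy=-17->C; (7,10):dx=-3,dy=-14->C; (8,9):dx=-10,dy=-13->C; (8,10):dx=-12,dy=-10->C
  (9,10):dx=-2,dy=+3->D
Step 2: C = 24, D = 21, total pairs = 45.
Step 3: tau = (C - D)/(n(n-1)/2) = (24 - 21)/45 = 0.066667.
Step 4: Exact two-sided p-value (enumerate n! = 3628800 permutations of y under H0): p = 0.861801.
Step 5: alpha = 0.1. fail to reject H0.

tau_b = 0.0667 (C=24, D=21), p = 0.861801, fail to reject H0.


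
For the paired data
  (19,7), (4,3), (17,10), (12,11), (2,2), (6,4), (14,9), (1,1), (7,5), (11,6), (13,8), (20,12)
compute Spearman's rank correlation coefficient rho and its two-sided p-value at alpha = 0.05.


Step 1: Rank x and y separately (midranks; no ties here).
rank(x): 19->11, 4->3, 17->10, 12->7, 2->2, 6->4, 14->9, 1->1, 7->5, 11->6, 13->8, 20->12
rank(y): 7->7, 3->3, 10->10, 11->11, 2->2, 4->4, 9->9, 1->1, 5->5, 6->6, 8->8, 12->12
Step 2: d_i = R_x(i) - R_y(i); compute d_i^2.
  (11-7)^2=16, (3-3)^2=0, (10-10)^2=0, (7-11)^2=16, (2-2)^2=0, (4-4)^2=0, (9-9)^2=0, (1-1)^2=0, (5-5)^2=0, (6-6)^2=0, (8-8)^2=0, (12-12)^2=0
sum(d^2) = 32.
Step 3: rho = 1 - 6*32 / (12*(12^2 - 1)) = 1 - 192/1716 = 0.888112.
Step 4: Under H0, t = rho * sqrt((n-2)/(1-rho^2)) = 6.1103 ~ t(10).
Step 5: Two-sided p-value from the t-distribution with 10 df = 0.000114.
Step 6: alpha = 0.05. reject H0.

rho = 0.8881, p = 0.000114, reject H0 at alpha = 0.05.


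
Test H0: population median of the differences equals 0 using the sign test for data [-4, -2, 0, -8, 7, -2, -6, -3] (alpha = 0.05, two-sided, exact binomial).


Step 1: Discard zero differences. Original n = 8; n_eff = number of nonzero differences = 7.
Nonzero differences (with sign): -4, -2, -8, +7, -2, -6, -3
Step 2: Count signs: positive = 1, negative = 6.
Step 3: Under H0: P(positive) = 0.5, so the number of positives S ~ Bin(7, 0.5).
Step 4: Two-sided exact p-value = sum of Bin(7,0.5) probabilities at or below the observed probability = 0.125000.
Step 5: alpha = 0.05. fail to reject H0.

n_eff = 7, pos = 1, neg = 6, p = 0.125000, fail to reject H0.


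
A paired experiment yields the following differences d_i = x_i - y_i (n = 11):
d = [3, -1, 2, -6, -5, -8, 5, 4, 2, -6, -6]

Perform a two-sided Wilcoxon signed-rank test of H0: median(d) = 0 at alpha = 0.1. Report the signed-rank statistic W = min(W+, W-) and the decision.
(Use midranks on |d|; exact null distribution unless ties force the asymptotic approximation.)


Step 1: Drop any zero differences (none here) and take |d_i|.
|d| = [3, 1, 2, 6, 5, 8, 5, 4, 2, 6, 6]
Step 2: Midrank |d_i| (ties get averaged ranks).
ranks: |3|->4, |1|->1, |2|->2.5, |6|->9, |5|->6.5, |8|->11, |5|->6.5, |4|->5, |2|->2.5, |6|->9, |6|->9
Step 3: Attach original signs; sum ranks with positive sign and with negative sign.
W+ = 4 + 2.5 + 6.5 + 5 + 2.5 = 20.5
W- = 1 + 9 + 6.5 + 11 + 9 + 9 = 45.5
(Check: W+ + W- = 66 should equal n(n+1)/2 = 66.)
Step 4: Test statistic W = min(W+, W-) = 20.5.
Step 5: Ties in |d|, so use the tie-corrected normal approximation.
        E[W] = n(n+1)/4 = 11*12/4 = 33.
        Tie groups: |d|=2 (t=2), |d|=5 (t=2), |d|=6 (t=3); sum(t^3 - t) = 36.
        Var[W] = n(n+1)(2n+1)/24 - sum(t^3-t)/48 = 3036/24 - 36/48 = 125.75.
        z = (W - E[W]) / sqrt(Var[W]) = (20.5 - 33) / 11.2138 = -1.1147.
        Two-sided p = 2*Phi(z) = 0.264981.
Step 6: alpha = 0.1. fail to reject H0.

W+ = 20.5, W- = 45.5, W = min = 20.5, p = 0.264981, fail to reject H0.


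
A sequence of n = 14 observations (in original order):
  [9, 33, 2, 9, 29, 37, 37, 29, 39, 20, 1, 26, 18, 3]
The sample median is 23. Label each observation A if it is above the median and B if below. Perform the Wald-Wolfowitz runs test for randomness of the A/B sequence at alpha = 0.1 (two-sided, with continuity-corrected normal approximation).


Step 1: Compute median = 23; label A = above, B = below.
Labels in order: BABBAAAAABBABB  (n_A = 7, n_B = 7)
Step 2: Count runs R = 7.
Step 3: Under H0 (random ordering), E[R] = 2*n_A*n_B/(n_A+n_B) + 1 = 2*7*7/14 + 1 = 8.0000.
        Var[R] = 2*n_A*n_B*(2*n_A*n_B - n_A - n_B) / ((n_A+n_B)^2 * (n_A+n_B-1)) = 8232/2548 = 3.2308.
        SD[R] = 1.7974.
Step 4: Continuity-corrected z = (R + 0.5 - E[R]) / SD[R] = (7 + 0.5 - 8.0000) / 1.7974 = -0.2782.
Step 5: Two-sided p-value via normal approximation = 2*(1 - Phi(|z|)) = 0.780879.
Step 6: alpha = 0.1. fail to reject H0.

R = 7, z = -0.2782, p = 0.780879, fail to reject H0.


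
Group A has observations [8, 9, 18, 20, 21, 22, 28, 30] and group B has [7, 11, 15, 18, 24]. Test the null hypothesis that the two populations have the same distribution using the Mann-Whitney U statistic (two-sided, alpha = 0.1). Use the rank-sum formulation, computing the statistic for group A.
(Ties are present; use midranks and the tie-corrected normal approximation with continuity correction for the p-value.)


Step 1: Combine and sort all 13 observations; assign midranks.
sorted (value, group): (7,Y), (8,X), (9,X), (11,Y), (15,Y), (18,X), (18,Y), (20,X), (21,X), (22,X), (24,Y), (28,X), (30,X)
ranks: 7->1, 8->2, 9->3, 11->4, 15->5, 18->6.5, 18->6.5, 20->8, 21->9, 22->10, 24->11, 28->12, 30->13
Step 2: Rank sum for X: R1 = 2 + 3 + 6.5 + 8 + 9 + 10 + 12 + 13 = 63.5.
Step 3: U_X = R1 - n1(n1+1)/2 = 63.5 - 8*9/2 = 63.5 - 36 = 27.5.
       U_Y = n1*n2 - U_X = 40 - 27.5 = 12.5.
Step 4: Ties are present, so use the tie-corrected normal approximation (with continuity correction) for the p-value.
Step 5: p-value = 0.304842; compare to alpha = 0.1. fail to reject H0.

U_X = 27.5, p = 0.304842, fail to reject H0 at alpha = 0.1.


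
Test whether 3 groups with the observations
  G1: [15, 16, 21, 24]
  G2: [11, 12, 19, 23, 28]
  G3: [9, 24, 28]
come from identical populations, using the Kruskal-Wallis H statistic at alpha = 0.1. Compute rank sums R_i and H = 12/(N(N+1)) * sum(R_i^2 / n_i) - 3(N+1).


Step 1: Combine all N = 12 observations and assign midranks.
sorted (value, group, rank): (9,G3,1), (11,G2,2), (12,G2,3), (15,G1,4), (16,G1,5), (19,G2,6), (21,G1,7), (23,G2,8), (24,G1,9.5), (24,G3,9.5), (28,G2,11.5), (28,G3,11.5)
Step 2: Sum ranks within each group.
R_1 = 25.5 (n_1 = 4)
R_2 = 30.5 (n_2 = 5)
R_3 = 22 (n_3 = 3)
Step 3: H = 12/(N(N+1)) * sum(R_i^2/n_i) - 3(N+1)
     = 12/(12*13) * (25.5^2/4 + 30.5^2/5 + 22^2/3) - 3*13
     = 0.076923 * 509.946 - 39
     = 0.226603.
Step 4: Ties present; correction factor C = 1 - 12/(12^3 - 12) = 0.993007. Corrected H = 0.226603 / 0.993007 = 0.228198.
Step 5: Under H0, H ~ chi^2(2); p-value = 0.892169.
Step 6: alpha = 0.1. fail to reject H0.

H = 0.2282, df = 2, p = 0.892169, fail to reject H0.


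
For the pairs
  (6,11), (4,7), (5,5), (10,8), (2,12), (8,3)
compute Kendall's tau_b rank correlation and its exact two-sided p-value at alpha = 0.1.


Step 1: Enumerate the 15 unordered pairs (i,j) with i<j and classify each by sign(x_j-x_i) * sign(y_j-y_i).
  (1,2):dx=-2,dy=-4->C; (1,3):dx=-1,dy=-6->C; (1,4):dx=+4,dy=-3->D; (1,5):dx=-4,dy=+1->D
  (1,6):dx=+2,dy=-8->D; (2,3):dx=+1,dy=-2->D; (2,4):dx=+6,dy=+1->C; (2,5):dx=-2,dy=+5->D
  (2,6):dx=+4,dy=-4->D; (3,4):dx=+5,dy=+3->C; (3,5):dx=-3,dy=+7->D; (3,6):dx=+3,dy=-2->D
  (4,5):dx=-8,dy=+4->D; (4,6):dx=-2,dy=-5->C; (5,6):dx=+6,dy=-9->D
Step 2: C = 5, D = 10, total pairs = 15.
Step 3: tau = (C - D)/(n(n-1)/2) = (5 - 10)/15 = -0.333333.
Step 4: Exact two-sided p-value (enumerate n! = 720 permutations of y under H0): p = 0.469444.
Step 5: alpha = 0.1. fail to reject H0.

tau_b = -0.3333 (C=5, D=10), p = 0.469444, fail to reject H0.


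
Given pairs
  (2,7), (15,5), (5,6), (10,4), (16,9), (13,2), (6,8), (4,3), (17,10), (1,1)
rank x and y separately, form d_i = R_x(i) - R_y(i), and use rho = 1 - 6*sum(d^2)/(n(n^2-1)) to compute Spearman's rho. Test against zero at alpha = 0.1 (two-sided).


Step 1: Rank x and y separately (midranks; no ties here).
rank(x): 2->2, 15->8, 5->4, 10->6, 16->9, 13->7, 6->5, 4->3, 17->10, 1->1
rank(y): 7->7, 5->5, 6->6, 4->4, 9->9, 2->2, 8->8, 3->3, 10->10, 1->1
Step 2: d_i = R_x(i) - R_y(i); compute d_i^2.
  (2-7)^2=25, (8-5)^2=9, (4-6)^2=4, (6-4)^2=4, (9-9)^2=0, (7-2)^2=25, (5-8)^2=9, (3-3)^2=0, (10-10)^2=0, (1-1)^2=0
sum(d^2) = 76.
Step 3: rho = 1 - 6*76 / (10*(10^2 - 1)) = 1 - 456/990 = 0.539394.
Step 4: Under H0, t = rho * sqrt((n-2)/(1-rho^2)) = 1.8118 ~ t(8).
Step 5: Two-sided p-value from the t-distribution with 8 df = 0.107593.
Step 6: alpha = 0.1. fail to reject H0.

rho = 0.5394, p = 0.107593, fail to reject H0 at alpha = 0.1.


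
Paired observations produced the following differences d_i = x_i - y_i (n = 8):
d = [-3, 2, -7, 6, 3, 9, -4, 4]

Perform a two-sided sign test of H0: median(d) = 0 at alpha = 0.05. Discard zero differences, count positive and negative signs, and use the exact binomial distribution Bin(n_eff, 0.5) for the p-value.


Step 1: Discard zero differences. Original n = 8; n_eff = number of nonzero differences = 8.
Nonzero differences (with sign): -3, +2, -7, +6, +3, +9, -4, +4
Step 2: Count signs: positive = 5, negative = 3.
Step 3: Under H0: P(positive) = 0.5, so the number of positives S ~ Bin(8, 0.5).
Step 4: Two-sided exact p-value = sum of Bin(8,0.5) probabilities at or below the observed probability = 0.726562.
Step 5: alpha = 0.05. fail to reject H0.

n_eff = 8, pos = 5, neg = 3, p = 0.726562, fail to reject H0.


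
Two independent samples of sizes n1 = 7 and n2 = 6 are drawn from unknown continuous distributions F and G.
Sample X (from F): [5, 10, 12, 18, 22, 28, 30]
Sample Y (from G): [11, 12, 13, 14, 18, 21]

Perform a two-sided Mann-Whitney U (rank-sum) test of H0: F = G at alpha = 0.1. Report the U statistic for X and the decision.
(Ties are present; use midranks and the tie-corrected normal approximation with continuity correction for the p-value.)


Step 1: Combine and sort all 13 observations; assign midranks.
sorted (value, group): (5,X), (10,X), (11,Y), (12,X), (12,Y), (13,Y), (14,Y), (18,X), (18,Y), (21,Y), (22,X), (28,X), (30,X)
ranks: 5->1, 10->2, 11->3, 12->4.5, 12->4.5, 13->6, 14->7, 18->8.5, 18->8.5, 21->10, 22->11, 28->12, 30->13
Step 2: Rank sum for X: R1 = 1 + 2 + 4.5 + 8.5 + 11 + 12 + 13 = 52.
Step 3: U_X = R1 - n1(n1+1)/2 = 52 - 7*8/2 = 52 - 28 = 24.
       U_Y = n1*n2 - U_X = 42 - 24 = 18.
Step 4: Ties are present, so use the tie-corrected normal approximation (with continuity correction) for the p-value.
Step 5: p-value = 0.720247; compare to alpha = 0.1. fail to reject H0.

U_X = 24, p = 0.720247, fail to reject H0 at alpha = 0.1.


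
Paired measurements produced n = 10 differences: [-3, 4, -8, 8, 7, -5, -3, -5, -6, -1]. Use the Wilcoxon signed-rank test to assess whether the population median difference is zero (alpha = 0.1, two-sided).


Step 1: Drop any zero differences (none here) and take |d_i|.
|d| = [3, 4, 8, 8, 7, 5, 3, 5, 6, 1]
Step 2: Midrank |d_i| (ties get averaged ranks).
ranks: |3|->2.5, |4|->4, |8|->9.5, |8|->9.5, |7|->8, |5|->5.5, |3|->2.5, |5|->5.5, |6|->7, |1|->1
Step 3: Attach original signs; sum ranks with positive sign and with negative sign.
W+ = 4 + 9.5 + 8 = 21.5
W- = 2.5 + 9.5 + 5.5 + 2.5 + 5.5 + 7 + 1 = 33.5
(Check: W+ + W- = 55 should equal n(n+1)/2 = 55.)
Step 4: Test statistic W = min(W+, W-) = 21.5.
Step 5: Ties in |d|, so use the tie-corrected normal approximation.
        E[W] = n(n+1)/4 = 10*11/4 = 27.5.
        Tie groups: |d|=3 (t=2), |d|=5 (t=2), |d|=8 (t=2); sum(t^3 - t) = 18.
        Var[W] = n(n+1)(2n+1)/24 - sum(t^3-t)/48 = 2310/24 - 18/48 = 95.875.
        z = (W - E[W]) / sqrt(Var[W]) = (21.5 - 27.5) / 9.7916 = -0.6128.
        Two-sided p = 2*Phi(z) = 0.540027.
Step 6: alpha = 0.1. fail to reject H0.

W+ = 21.5, W- = 33.5, W = min = 21.5, p = 0.540027, fail to reject H0.


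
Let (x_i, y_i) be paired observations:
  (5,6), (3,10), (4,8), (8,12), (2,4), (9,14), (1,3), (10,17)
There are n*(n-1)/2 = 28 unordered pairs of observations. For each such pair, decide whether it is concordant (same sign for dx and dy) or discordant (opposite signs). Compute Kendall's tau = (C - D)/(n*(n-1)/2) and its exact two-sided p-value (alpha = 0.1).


Step 1: Enumerate the 28 unordered pairs (i,j) with i<j and classify each by sign(x_j-x_i) * sign(y_j-y_i).
  (1,2):dx=-2,dy=+4->D; (1,3):dx=-1,dy=+2->D; (1,4):dx=+3,dy=+6->C; (1,5):dx=-3,dy=-2->C
  (1,6):dx=+4,dy=+8->C; (1,7):dx=-4,dy=-3->C; (1,8):dx=+5,dy=+11->C; (2,3):dx=+1,dy=-2->D
  (2,4):dx=+5,dy=+2->C; (2,5):dx=-1,dy=-6->C; (2,6):dx=+6,dy=+4->C; (2,7):dx=-2,dy=-7->C
  (2,8):dx=+7,dy=+7->C; (3,4):dx=+4,dy=+4->C; (3,5):dx=-2,dy=-4->C; (3,6):dx=+5,dy=+6->C
  (3,7):dx=-3,dy=-5->C; (3,8):dx=+6,dy=+9->C; (4,5):dx=-6,dy=-8->C; (4,6):dx=+1,dy=+2->C
  (4,7):dx=-7,dy=-9->C; (4,8):dx=+2,dy=+5->C; (5,6):dx=+7,dy=+10->C; (5,7):dx=-1,dy=-1->C
  (5,8):dx=+8,dy=+13->C; (6,7):dx=-8,dy=-11->C; (6,8):dx=+1,dy=+3->C; (7,8):dx=+9,dy=+14->C
Step 2: C = 25, D = 3, total pairs = 28.
Step 3: tau = (C - D)/(n(n-1)/2) = (25 - 3)/28 = 0.785714.
Step 4: Exact two-sided p-value (enumerate n! = 40320 permutations of y under H0): p = 0.005506.
Step 5: alpha = 0.1. reject H0.

tau_b = 0.7857 (C=25, D=3), p = 0.005506, reject H0.


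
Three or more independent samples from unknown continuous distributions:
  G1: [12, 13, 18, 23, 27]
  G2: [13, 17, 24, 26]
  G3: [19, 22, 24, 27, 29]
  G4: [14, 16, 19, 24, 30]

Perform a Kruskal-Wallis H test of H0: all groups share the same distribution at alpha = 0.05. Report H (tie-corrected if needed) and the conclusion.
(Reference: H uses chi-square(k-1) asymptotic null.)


Step 1: Combine all N = 19 observations and assign midranks.
sorted (value, group, rank): (12,G1,1), (13,G1,2.5), (13,G2,2.5), (14,G4,4), (16,G4,5), (17,G2,6), (18,G1,7), (19,G3,8.5), (19,G4,8.5), (22,G3,10), (23,G1,11), (24,G2,13), (24,G3,13), (24,G4,13), (26,G2,15), (27,G1,16.5), (27,G3,16.5), (29,G3,18), (30,G4,19)
Step 2: Sum ranks within each group.
R_1 = 38 (n_1 = 5)
R_2 = 36.5 (n_2 = 4)
R_3 = 66 (n_3 = 5)
R_4 = 49.5 (n_4 = 5)
Step 3: H = 12/(N(N+1)) * sum(R_i^2/n_i) - 3(N+1)
     = 12/(19*20) * (38^2/5 + 36.5^2/4 + 66^2/5 + 49.5^2/5) - 3*20
     = 0.031579 * 1983.11 - 60
     = 2.624605.
Step 4: Ties present; correction factor C = 1 - 42/(19^3 - 19) = 0.993860. Corrected H = 2.624605 / 0.993860 = 2.640821.
Step 5: Under H0, H ~ chi^2(3); p-value = 0.450378.
Step 6: alpha = 0.05. fail to reject H0.

H = 2.6408, df = 3, p = 0.450378, fail to reject H0.


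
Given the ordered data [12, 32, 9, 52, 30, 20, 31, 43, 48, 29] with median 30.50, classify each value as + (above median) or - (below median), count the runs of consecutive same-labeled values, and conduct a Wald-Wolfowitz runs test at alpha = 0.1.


Step 1: Compute median = 30.50; label A = above, B = below.
Labels in order: BABABBAAAB  (n_A = 5, n_B = 5)
Step 2: Count runs R = 7.
Step 3: Under H0 (random ordering), E[R] = 2*n_A*n_B/(n_A+n_B) + 1 = 2*5*5/10 + 1 = 6.0000.
        Var[R] = 2*n_A*n_B*(2*n_A*n_B - n_A - n_B) / ((n_A+n_B)^2 * (n_A+n_B-1)) = 2000/900 = 2.2222.
        SD[R] = 1.4907.
Step 4: Continuity-corrected z = (R - 0.5 - E[R]) / SD[R] = (7 - 0.5 - 6.0000) / 1.4907 = 0.3354.
Step 5: Two-sided p-value via normal approximation = 2*(1 - Phi(|z|)) = 0.737316.
Step 6: alpha = 0.1. fail to reject H0.

R = 7, z = 0.3354, p = 0.737316, fail to reject H0.


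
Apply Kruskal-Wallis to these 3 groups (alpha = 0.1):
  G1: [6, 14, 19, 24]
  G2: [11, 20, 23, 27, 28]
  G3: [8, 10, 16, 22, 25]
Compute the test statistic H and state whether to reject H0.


Step 1: Combine all N = 14 observations and assign midranks.
sorted (value, group, rank): (6,G1,1), (8,G3,2), (10,G3,3), (11,G2,4), (14,G1,5), (16,G3,6), (19,G1,7), (20,G2,8), (22,G3,9), (23,G2,10), (24,G1,11), (25,G3,12), (27,G2,13), (28,G2,14)
Step 2: Sum ranks within each group.
R_1 = 24 (n_1 = 4)
R_2 = 49 (n_2 = 5)
R_3 = 32 (n_3 = 5)
Step 3: H = 12/(N(N+1)) * sum(R_i^2/n_i) - 3(N+1)
     = 12/(14*15) * (24^2/4 + 49^2/5 + 32^2/5) - 3*15
     = 0.057143 * 829 - 45
     = 2.371429.
Step 4: No ties, so H is used without correction.
Step 5: Under H0, H ~ chi^2(2); p-value = 0.305528.
Step 6: alpha = 0.1. fail to reject H0.

H = 2.3714, df = 2, p = 0.305528, fail to reject H0.


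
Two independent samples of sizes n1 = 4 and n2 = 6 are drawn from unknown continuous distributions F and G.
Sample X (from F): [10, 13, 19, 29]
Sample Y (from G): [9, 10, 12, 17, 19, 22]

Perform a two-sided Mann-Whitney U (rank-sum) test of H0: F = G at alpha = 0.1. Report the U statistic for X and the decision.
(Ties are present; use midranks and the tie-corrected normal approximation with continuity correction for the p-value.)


Step 1: Combine and sort all 10 observations; assign midranks.
sorted (value, group): (9,Y), (10,X), (10,Y), (12,Y), (13,X), (17,Y), (19,X), (19,Y), (22,Y), (29,X)
ranks: 9->1, 10->2.5, 10->2.5, 12->4, 13->5, 17->6, 19->7.5, 19->7.5, 22->9, 29->10
Step 2: Rank sum for X: R1 = 2.5 + 5 + 7.5 + 10 = 25.
Step 3: U_X = R1 - n1(n1+1)/2 = 25 - 4*5/2 = 25 - 10 = 15.
       U_Y = n1*n2 - U_X = 24 - 15 = 9.
Step 4: Ties are present, so use the tie-corrected normal approximation (with continuity correction) for the p-value.
Step 5: p-value = 0.591778; compare to alpha = 0.1. fail to reject H0.

U_X = 15, p = 0.591778, fail to reject H0 at alpha = 0.1.


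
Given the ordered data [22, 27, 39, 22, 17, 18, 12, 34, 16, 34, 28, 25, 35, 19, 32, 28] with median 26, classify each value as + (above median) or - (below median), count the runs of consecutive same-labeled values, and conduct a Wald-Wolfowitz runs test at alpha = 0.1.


Step 1: Compute median = 26; label A = above, B = below.
Labels in order: BAABBBBABAABABAA  (n_A = 8, n_B = 8)
Step 2: Count runs R = 10.
Step 3: Under H0 (random ordering), E[R] = 2*n_A*n_B/(n_A+n_B) + 1 = 2*8*8/16 + 1 = 9.0000.
        Var[R] = 2*n_A*n_B*(2*n_A*n_B - n_A - n_B) / ((n_A+n_B)^2 * (n_A+n_B-1)) = 14336/3840 = 3.7333.
        SD[R] = 1.9322.
Step 4: Continuity-corrected z = (R - 0.5 - E[R]) / SD[R] = (10 - 0.5 - 9.0000) / 1.9322 = 0.2588.
Step 5: Two-sided p-value via normal approximation = 2*(1 - Phi(|z|)) = 0.795809.
Step 6: alpha = 0.1. fail to reject H0.

R = 10, z = 0.2588, p = 0.795809, fail to reject H0.


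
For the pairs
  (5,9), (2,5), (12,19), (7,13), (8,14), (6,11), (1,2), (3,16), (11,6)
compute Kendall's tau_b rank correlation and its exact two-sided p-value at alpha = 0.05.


Step 1: Enumerate the 36 unordered pairs (i,j) with i<j and classify each by sign(x_j-x_i) * sign(y_j-y_i).
  (1,2):dx=-3,dy=-4->C; (1,3):dx=+7,dy=+10->C; (1,4):dx=+2,dy=+4->C; (1,5):dx=+3,dy=+5->C
  (1,6):dx=+1,dy=+2->C; (1,7):dx=-4,dy=-7->C; (1,8):dx=-2,dy=+7->D; (1,9):dx=+6,dy=-3->D
  (2,3):dx=+10,dy=+14->C; (2,4):dx=+5,dy=+8->C; (2,5):dx=+6,dy=+9->C; (2,6):dx=+4,dy=+6->C
  (2,7):dx=-1,dy=-3->C; (2,8):dx=+1,dy=+11->C; (2,9):dx=+9,dy=+1->C; (3,4):dx=-5,dy=-6->C
  (3,5):dx=-4,dy=-5->C; (3,6):dx=-6,dy=-8->C; (3,7):dx=-11,dy=-17->C; (3,8):dx=-9,dy=-3->C
  (3,9):dx=-1,dy=-13->C; (4,5):dx=+1,dy=+1->C; (4,6):dx=-1,dy=-2->C; (4,7):dx=-6,dy=-11->C
  (4,8):dx=-4,dy=+3->D; (4,9):dx=+4,dy=-7->D; (5,6):dx=-2,dy=-3->C; (5,7):dx=-7,dy=-12->C
  (5,8):dx=-5,dy=+2->D; (5,9):dx=+3,dy=-8->D; (6,7):dx=-5,dy=-9->C; (6,8):dx=-3,dy=+5->D
  (6,9):dx=+5,dy=-5->D; (7,8):dx=+2,dy=+14->C; (7,9):dx=+10,dy=+4->C; (8,9):dx=+8,dy=-10->D
Step 2: C = 27, D = 9, total pairs = 36.
Step 3: tau = (C - D)/(n(n-1)/2) = (27 - 9)/36 = 0.500000.
Step 4: Exact two-sided p-value (enumerate n! = 362880 permutations of y under H0): p = 0.075176.
Step 5: alpha = 0.05. fail to reject H0.

tau_b = 0.5000 (C=27, D=9), p = 0.075176, fail to reject H0.


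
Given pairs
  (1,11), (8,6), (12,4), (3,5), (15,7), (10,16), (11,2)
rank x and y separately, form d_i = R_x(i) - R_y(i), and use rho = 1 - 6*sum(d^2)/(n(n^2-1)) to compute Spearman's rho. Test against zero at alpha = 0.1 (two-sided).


Step 1: Rank x and y separately (midranks; no ties here).
rank(x): 1->1, 8->3, 12->6, 3->2, 15->7, 10->4, 11->5
rank(y): 11->6, 6->4, 4->2, 5->3, 7->5, 16->7, 2->1
Step 2: d_i = R_x(i) - R_y(i); compute d_i^2.
  (1-6)^2=25, (3-4)^2=1, (6-2)^2=16, (2-3)^2=1, (7-5)^2=4, (4-7)^2=9, (5-1)^2=16
sum(d^2) = 72.
Step 3: rho = 1 - 6*72 / (7*(7^2 - 1)) = 1 - 432/336 = -0.285714.
Step 4: Under H0, t = rho * sqrt((n-2)/(1-rho^2)) = -0.6667 ~ t(5).
Step 5: Two-sided p-value from the t-distribution with 5 df = 0.534509.
Step 6: alpha = 0.1. fail to reject H0.

rho = -0.2857, p = 0.534509, fail to reject H0 at alpha = 0.1.


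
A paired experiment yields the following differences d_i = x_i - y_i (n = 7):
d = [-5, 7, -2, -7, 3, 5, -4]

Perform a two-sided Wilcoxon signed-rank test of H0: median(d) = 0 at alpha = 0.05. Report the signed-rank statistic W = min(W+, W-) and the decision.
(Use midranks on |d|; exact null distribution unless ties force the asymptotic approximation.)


Step 1: Drop any zero differences (none here) and take |d_i|.
|d| = [5, 7, 2, 7, 3, 5, 4]
Step 2: Midrank |d_i| (ties get averaged ranks).
ranks: |5|->4.5, |7|->6.5, |2|->1, |7|->6.5, |3|->2, |5|->4.5, |4|->3
Step 3: Attach original signs; sum ranks with positive sign and with negative sign.
W+ = 6.5 + 2 + 4.5 = 13
W- = 4.5 + 1 + 6.5 + 3 = 15
(Check: W+ + W- = 28 should equal n(n+1)/2 = 28.)
Step 4: Test statistic W = min(W+, W-) = 13.
Step 5: Ties in |d|, so use the tie-corrected normal approximation.
        E[W] = n(n+1)/4 = 7*8/4 = 14.
        Tie groups: |d|=5 (t=2), |d|=7 (t=2); sum(t^3 - t) = 12.
        Var[W] = n(n+1)(2n+1)/24 - sum(t^3-t)/48 = 840/24 - 12/48 = 34.75.
        z = (W - E[W]) / sqrt(Var[W]) = (13 - 14) / 5.8949 = -0.1696.
        Two-sided p = 2*Phi(z) = 0.865295.
Step 6: alpha = 0.05. fail to reject H0.

W+ = 13, W- = 15, W = min = 13, p = 0.865295, fail to reject H0.


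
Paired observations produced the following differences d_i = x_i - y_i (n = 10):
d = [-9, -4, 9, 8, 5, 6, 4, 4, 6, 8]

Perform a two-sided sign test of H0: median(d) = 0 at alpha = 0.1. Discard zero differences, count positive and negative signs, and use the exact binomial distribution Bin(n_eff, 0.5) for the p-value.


Step 1: Discard zero differences. Original n = 10; n_eff = number of nonzero differences = 10.
Nonzero differences (with sign): -9, -4, +9, +8, +5, +6, +4, +4, +6, +8
Step 2: Count signs: positive = 8, negative = 2.
Step 3: Under H0: P(positive) = 0.5, so the number of positives S ~ Bin(10, 0.5).
Step 4: Two-sided exact p-value = sum of Bin(10,0.5) probabilities at or below the observed probability = 0.109375.
Step 5: alpha = 0.1. fail to reject H0.

n_eff = 10, pos = 8, neg = 2, p = 0.109375, fail to reject H0.


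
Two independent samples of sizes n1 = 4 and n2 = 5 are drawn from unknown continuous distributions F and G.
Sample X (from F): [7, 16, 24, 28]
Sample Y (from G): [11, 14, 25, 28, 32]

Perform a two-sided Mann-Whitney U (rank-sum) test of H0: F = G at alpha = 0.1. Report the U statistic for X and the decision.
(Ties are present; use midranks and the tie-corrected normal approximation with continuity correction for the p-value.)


Step 1: Combine and sort all 9 observations; assign midranks.
sorted (value, group): (7,X), (11,Y), (14,Y), (16,X), (24,X), (25,Y), (28,X), (28,Y), (32,Y)
ranks: 7->1, 11->2, 14->3, 16->4, 24->5, 25->6, 28->7.5, 28->7.5, 32->9
Step 2: Rank sum for X: R1 = 1 + 4 + 5 + 7.5 = 17.5.
Step 3: U_X = R1 - n1(n1+1)/2 = 17.5 - 4*5/2 = 17.5 - 10 = 7.5.
       U_Y = n1*n2 - U_X = 20 - 7.5 = 12.5.
Step 4: Ties are present, so use the tie-corrected normal approximation (with continuity correction) for the p-value.
Step 5: p-value = 0.622753; compare to alpha = 0.1. fail to reject H0.

U_X = 7.5, p = 0.622753, fail to reject H0 at alpha = 0.1.


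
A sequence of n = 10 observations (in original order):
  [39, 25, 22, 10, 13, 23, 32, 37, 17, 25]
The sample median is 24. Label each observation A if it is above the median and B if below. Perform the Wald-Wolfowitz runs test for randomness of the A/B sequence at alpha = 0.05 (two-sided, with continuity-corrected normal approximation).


Step 1: Compute median = 24; label A = above, B = below.
Labels in order: AABBBBAABA  (n_A = 5, n_B = 5)
Step 2: Count runs R = 5.
Step 3: Under H0 (random ordering), E[R] = 2*n_A*n_B/(n_A+n_B) + 1 = 2*5*5/10 + 1 = 6.0000.
        Var[R] = 2*n_A*n_B*(2*n_A*n_B - n_A - n_B) / ((n_A+n_B)^2 * (n_A+n_B-1)) = 2000/900 = 2.2222.
        SD[R] = 1.4907.
Step 4: Continuity-corrected z = (R + 0.5 - E[R]) / SD[R] = (5 + 0.5 - 6.0000) / 1.4907 = -0.3354.
Step 5: Two-sided p-value via normal approximation = 2*(1 - Phi(|z|)) = 0.737316.
Step 6: alpha = 0.05. fail to reject H0.

R = 5, z = -0.3354, p = 0.737316, fail to reject H0.
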